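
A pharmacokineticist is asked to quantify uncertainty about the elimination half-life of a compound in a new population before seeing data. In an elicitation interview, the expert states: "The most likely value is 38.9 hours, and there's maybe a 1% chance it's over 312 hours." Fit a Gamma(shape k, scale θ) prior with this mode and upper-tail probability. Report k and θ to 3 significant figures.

k ≈ 1.77, θ ≈ 50.2

Gamma(k,θ) with k>1 has mode (k−1)θ, so θ = 38.9/(k−1).
Need P(X < 312) = 0.99 with θ tied to k this way. Start at k = 2, θ = 38.9: P(X<312) ≈ 0.997.
Too high — lower k to spread out. Iterating converges to k ≈ 1.77.
Then θ = 38.9/(1.77−1) ≈ 50.2.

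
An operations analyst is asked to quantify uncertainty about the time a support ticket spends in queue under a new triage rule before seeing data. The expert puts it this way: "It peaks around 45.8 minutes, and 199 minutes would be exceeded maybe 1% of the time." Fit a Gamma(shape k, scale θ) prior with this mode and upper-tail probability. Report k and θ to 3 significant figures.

k ≈ 2.89, θ ≈ 24.2

Gamma(k,θ) with k>1 has mode (k−1)θ, so θ = 45.8/(k−1).
Need P(X < 199) = 0.99 with θ tied to k this way. Start at k = 2, θ = 45.8: P(X<199) ≈ 0.931.
Too low — raise k to concentrate. Iterating converges to k ≈ 2.89.
Then θ = 45.8/(2.89−1) ≈ 24.2.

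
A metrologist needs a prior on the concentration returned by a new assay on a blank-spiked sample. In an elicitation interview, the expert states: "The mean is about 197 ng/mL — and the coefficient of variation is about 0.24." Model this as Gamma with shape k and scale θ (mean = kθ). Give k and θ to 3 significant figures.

For Gamma(k, scale θ): mean = kθ, variance = kθ², so CV = 1/√k.
CV = 0.24, hence k = 1/CV² = 17.4.
Then θ = mean/k = 197/17.4 = 11.3.

k ≈ 17.4, θ ≈ 11.3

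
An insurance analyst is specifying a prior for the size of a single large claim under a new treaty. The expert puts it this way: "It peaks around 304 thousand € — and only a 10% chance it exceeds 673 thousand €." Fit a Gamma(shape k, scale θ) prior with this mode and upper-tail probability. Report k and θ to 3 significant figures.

k ≈ 4.04, θ ≈ 99.8

Gamma(k,θ) with k>1 has mode (k−1)θ, so θ = 304/(k−1).
Need P(X < 673) = 0.9 with θ tied to k this way. Start at k = 2, θ = 304: P(X<673) ≈ 0.649.
Too low — raise k to concentrate. Iterating converges to k ≈ 4.04.
Then θ = 304/(4.04−1) ≈ 99.8.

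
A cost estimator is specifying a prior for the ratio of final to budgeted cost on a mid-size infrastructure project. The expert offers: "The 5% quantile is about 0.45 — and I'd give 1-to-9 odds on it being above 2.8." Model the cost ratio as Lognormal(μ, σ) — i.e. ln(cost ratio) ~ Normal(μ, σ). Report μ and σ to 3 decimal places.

μ ≈ 0.229, σ ≈ 0.625

If T ~ Lognormal(μ,σ) then ln T ~ Normal(μ,σ), so the p-quantile of ln T is μ + z_p·σ.
ln(0.45) = -0.7985 and ln(2.8) = 1.03; z_{0.05} = -1.645, z_{0.9} = 1.282.
σ = (1.03 − -0.7985)/(1.282 − (-1.645)) = 0.625.
μ = -0.7985 − (-1.645)·0.625 = 0.229.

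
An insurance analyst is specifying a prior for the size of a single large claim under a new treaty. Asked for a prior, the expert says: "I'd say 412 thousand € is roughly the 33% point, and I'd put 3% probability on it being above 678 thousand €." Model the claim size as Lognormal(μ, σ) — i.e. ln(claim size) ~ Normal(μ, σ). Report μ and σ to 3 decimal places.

μ ≈ 6.115, σ ≈ 0.215

If T ~ Lognormal(μ,σ) then ln T ~ Normal(μ,σ), so the p-quantile of ln T is μ + z_p·σ.
ln(412) = 6.021 and ln(678) = 6.519; z_{0.33} = -0.4399, z_{0.97} = 1.881.
σ = (6.519 − 6.021)/(1.881 − (-0.4399)) = 0.215.
μ = 6.021 − (-0.4399)·0.215 = 6.115.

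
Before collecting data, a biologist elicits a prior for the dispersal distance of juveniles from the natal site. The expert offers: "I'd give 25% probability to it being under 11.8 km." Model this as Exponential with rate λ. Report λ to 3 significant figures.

λ ≈ 0.0244

P(T < 11.8) = 1 − e^(−λ·11.8) = 0.25, so λ = −ln(1−0.25)/11.8 = −ln(0.75)/11.8 = 0.0244.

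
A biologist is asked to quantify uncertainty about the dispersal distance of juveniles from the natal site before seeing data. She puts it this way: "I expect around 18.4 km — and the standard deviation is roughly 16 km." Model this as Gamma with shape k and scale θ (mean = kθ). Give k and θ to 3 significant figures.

k ≈ 1.32, θ ≈ 13.9

For Gamma(k, scale θ): mean = kθ, variance = kθ², so CV = 1/√k.
CV = SD/mean = 16/18.4 = 0.8696, hence k = 1/CV² = 1.32.
Then θ = mean/k = 18.4/1.32 = 13.9.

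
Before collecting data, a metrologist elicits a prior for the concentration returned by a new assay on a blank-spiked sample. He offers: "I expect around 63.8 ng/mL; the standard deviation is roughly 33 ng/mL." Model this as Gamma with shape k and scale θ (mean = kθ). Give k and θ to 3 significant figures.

For Gamma(k, scale θ): mean = kθ, variance = kθ², so CV = 1/√k.
CV = SD/mean = 33/63.8 = 0.5172, hence k = 1/CV² = 3.74.
Then θ = mean/k = 63.8/3.74 = 17.1.

k ≈ 3.74, θ ≈ 17.1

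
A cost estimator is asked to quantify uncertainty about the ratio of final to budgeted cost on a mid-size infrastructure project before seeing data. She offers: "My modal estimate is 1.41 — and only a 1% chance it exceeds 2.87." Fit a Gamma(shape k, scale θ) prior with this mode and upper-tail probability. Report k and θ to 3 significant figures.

k ≈ 10.7, θ ≈ 0.145

Gamma(k,θ) with k>1 has mode (k−1)θ, so θ = 1.41/(k−1).
Need P(X < 2.87) = 0.99 with θ tied to k this way. Start at k = 2, θ = 1.41: P(X<2.87) ≈ 0.604.
Too low — raise k to concentrate. Iterating converges to k ≈ 10.7.
Then θ = 1.41/(10.7−1) ≈ 0.145.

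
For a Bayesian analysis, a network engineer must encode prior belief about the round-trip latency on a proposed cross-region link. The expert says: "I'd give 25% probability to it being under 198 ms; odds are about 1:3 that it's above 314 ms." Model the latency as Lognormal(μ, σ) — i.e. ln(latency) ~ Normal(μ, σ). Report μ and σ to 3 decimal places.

If T ~ Lognormal(μ,σ) then ln T ~ Normal(μ,σ), so the p-quantile of ln T is μ + z_p·σ.
ln(198) = 5.288 and ln(314) = 5.749; z_{0.25} = -0.6745, z_{0.75} = 0.6745.
σ = (5.749 − 5.288)/(0.6745 − (-0.6745)) = 0.342.
μ = 5.288 − (-0.6745)·0.342 = 5.519.

μ ≈ 5.519, σ ≈ 0.342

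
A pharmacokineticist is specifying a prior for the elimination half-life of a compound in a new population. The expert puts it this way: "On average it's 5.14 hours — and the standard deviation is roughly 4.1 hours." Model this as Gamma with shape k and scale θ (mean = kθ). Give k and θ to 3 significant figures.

For Gamma(k, scale θ): mean = kθ, variance = kθ², so CV = 1/√k.
CV = SD/mean = 4.1/5.14 = 0.7977, hence k = 1/CV² = 1.57.
Then θ = mean/k = 5.14/1.57 = 3.27.

k ≈ 1.57, θ ≈ 3.27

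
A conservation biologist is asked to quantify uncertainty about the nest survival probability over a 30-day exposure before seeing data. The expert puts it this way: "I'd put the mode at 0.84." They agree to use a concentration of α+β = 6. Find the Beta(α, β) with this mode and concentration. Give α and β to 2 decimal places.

α = 4.36, β = 1.64

For α,β > 1 the Beta mode is (α−1)/(α+β−2). With α+β = 6, the mode is (α−1)/4.
Set (α−1)/4 = 0.84 → α = 1 + 0.84·4 = 4.36.
β = 6 − α = 1.64.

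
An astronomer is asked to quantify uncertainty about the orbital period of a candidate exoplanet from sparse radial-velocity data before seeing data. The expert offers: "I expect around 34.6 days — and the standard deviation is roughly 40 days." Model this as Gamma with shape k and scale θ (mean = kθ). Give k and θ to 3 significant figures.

k ≈ 0.748, θ ≈ 46.2

For Gamma(k, scale θ): mean = kθ, variance = kθ², so CV = 1/√k.
CV = SD/mean = 40/34.6 = 1.156, hence k = 1/CV² = 0.748.
Then θ = mean/k = 34.6/0.748 = 46.2.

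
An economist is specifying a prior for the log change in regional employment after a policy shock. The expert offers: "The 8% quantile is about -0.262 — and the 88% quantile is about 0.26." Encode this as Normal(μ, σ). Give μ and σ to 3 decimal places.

μ = 0.022, σ = 0.202

For Normal(μ,σ), the p-quantile is μ + z_p·σ. Here z_{0.08} = -1.405, z_{0.88} = 1.175.
So -0.262 = μ − 1.405σ and 0.26 = μ + 1.175σ.
Subtracting: σ = (0.26 − -0.262)/(1.175 − (-1.405)) = 0.202.
Then μ = -0.262 − (-1.405)·0.202 = 0.022.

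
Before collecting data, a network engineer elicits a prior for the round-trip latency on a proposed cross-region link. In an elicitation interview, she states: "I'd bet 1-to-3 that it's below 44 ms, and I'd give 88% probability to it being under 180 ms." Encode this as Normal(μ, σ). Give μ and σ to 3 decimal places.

μ = 93.598, σ = 73.534

For Normal(μ,σ), the p-quantile is μ + z_p·σ. Here z_{0.25} = -0.6745, z_{0.88} = 1.175.
So 44 = μ − 0.6745σ and 180 = μ + 1.175σ.
Subtracting: σ = (180 − 44)/(1.175 − (-0.6745)) = 73.534.
Then μ = 44 − (-0.6745)·73.534 = 93.598.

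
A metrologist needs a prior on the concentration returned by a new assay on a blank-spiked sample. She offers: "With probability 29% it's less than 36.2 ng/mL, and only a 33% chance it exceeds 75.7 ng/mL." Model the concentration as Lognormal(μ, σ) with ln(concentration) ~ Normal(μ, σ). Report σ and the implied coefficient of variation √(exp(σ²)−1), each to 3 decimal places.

σ ≈ 0.743, CV ≈ 0.858

If T ~ Lognormal(μ,σ) then ln T ~ Normal(μ,σ), so the p-quantile of ln T is μ + z_p·σ.
ln(36.2) = 3.589 and ln(75.7) = 4.327; z_{0.29} = -0.5534, z_{0.67} = 0.4399.
σ = (4.327 − 3.589)/(0.4399 − (-0.5534)) = 0.743.
μ = 3.589 − (-0.5534)·0.743 = 4.000.
CV = √(exp(σ²)−1) = √(exp(0.5516)−1) = 0.858.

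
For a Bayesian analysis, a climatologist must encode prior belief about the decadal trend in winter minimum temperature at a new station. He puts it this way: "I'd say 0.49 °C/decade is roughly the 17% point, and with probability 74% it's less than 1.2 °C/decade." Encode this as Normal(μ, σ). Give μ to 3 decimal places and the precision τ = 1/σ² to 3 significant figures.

μ = 0.914, τ = 5.06

For Normal(μ,σ), the p-quantile is μ + z_p·σ. Here z_{0.17} = -0.9542, z_{0.74} = 0.6433.
So 0.49 = μ − 0.9542σ and 1.2 = μ + 0.6433σ.
Subtracting: σ = (1.2 − 0.49)/(0.6433 − (-0.9542)) = 0.444.
Then μ = 0.49 − (-0.9542)·0.444 = 0.914.
Precision τ = 1/σ² = 1/0.4444² = 5.06.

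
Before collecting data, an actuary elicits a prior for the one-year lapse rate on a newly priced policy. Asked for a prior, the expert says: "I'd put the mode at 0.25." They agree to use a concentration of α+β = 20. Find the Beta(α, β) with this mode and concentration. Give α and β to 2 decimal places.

For α,β > 1 the Beta mode is (α−1)/(α+β−2). With α+β = 20, the mode is (α−1)/18.
Set (α−1)/18 = 0.25 → α = 1 + 0.25·18 = 5.50.
β = 20 − α = 14.50.

α = 5.50, β = 14.50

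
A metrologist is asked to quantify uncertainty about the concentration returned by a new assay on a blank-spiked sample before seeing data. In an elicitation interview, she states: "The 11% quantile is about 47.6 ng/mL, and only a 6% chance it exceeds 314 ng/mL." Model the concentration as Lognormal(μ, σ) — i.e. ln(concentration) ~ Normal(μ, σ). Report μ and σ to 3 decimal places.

μ ≈ 4.695, σ ≈ 0.678

If T ~ Lognormal(μ,σ) then ln T ~ Normal(μ,σ), so the p-quantile of ln T is μ + z_p·σ.
ln(47.6) = 3.863 and ln(314) = 5.749; z_{0.11} = -1.227, z_{0.94} = 1.555.
σ = (5.749 − 3.863)/(1.555 − (-1.227)) = 0.678.
μ = 3.863 − (-1.227)·0.678 = 4.695.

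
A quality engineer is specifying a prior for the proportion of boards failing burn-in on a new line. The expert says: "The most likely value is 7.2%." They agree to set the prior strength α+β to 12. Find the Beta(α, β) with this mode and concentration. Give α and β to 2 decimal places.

For α,β > 1 the Beta mode is (α−1)/(α+β−2). With α+β = 12, the mode is (α−1)/10.
Set (α−1)/10 = 0.072 → α = 1 + 0.072·10 = 1.72.
β = 12 − α = 10.28.

α = 1.72, β = 10.28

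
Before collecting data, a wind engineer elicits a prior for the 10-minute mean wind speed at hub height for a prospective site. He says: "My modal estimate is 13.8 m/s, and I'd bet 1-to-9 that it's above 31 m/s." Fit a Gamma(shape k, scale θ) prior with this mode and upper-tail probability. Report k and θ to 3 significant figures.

Gamma(k,θ) with k>1 has mode (k−1)θ, so θ = 13.8/(k−1).
Need P(X < 31) = 0.9 with θ tied to k this way. Start at k = 2, θ = 13.8: P(X<31) ≈ 0.657.
Too low — raise k to concentrate. Iterating converges to k ≈ 3.94.
Then θ = 13.8/(3.94−1) ≈ 4.7.

k ≈ 3.94, θ ≈ 4.7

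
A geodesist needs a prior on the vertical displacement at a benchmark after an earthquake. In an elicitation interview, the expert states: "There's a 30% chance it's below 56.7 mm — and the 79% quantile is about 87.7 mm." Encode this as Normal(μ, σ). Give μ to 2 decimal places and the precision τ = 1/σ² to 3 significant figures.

The p-quantile of Normal(μ,σ) is μ + z_p·σ, with z_{0.3} = -0.5244 and z_{0.79} = 0.8064.
Eliminate σ: μ = (z₂·x₁ − z₁·x₂)/(z₂ − z₁) = (0.8064·56.7 − (-0.5244)·87.7)/1.331 = 68.92.
Then σ = (x₂ − x₁)/(z₂ − z₁) = (87.7 − 56.7)/1.331 = 23.29.
Precision τ = 1/σ² = 1/23.29² = 0.00184.

μ = 68.92, τ = 0.00184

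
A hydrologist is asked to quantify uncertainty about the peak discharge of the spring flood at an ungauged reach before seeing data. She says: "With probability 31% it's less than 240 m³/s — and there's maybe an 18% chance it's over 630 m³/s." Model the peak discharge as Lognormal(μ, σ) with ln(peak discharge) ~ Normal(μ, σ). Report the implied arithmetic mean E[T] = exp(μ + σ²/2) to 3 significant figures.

If T ~ Lognormal(μ,σ) then ln T ~ Normal(μ,σ), so the p-quantile of ln T is μ + z_p·σ.
ln(240) = 5.481 and ln(630) = 6.446; z_{0.31} = -0.4959, z_{0.82} = 0.9154.
σ = (6.446 − 5.481)/(0.9154 − (-0.4959)) = 0.684.
μ = 5.481 − (-0.4959)·0.684 = 5.820.
E[T] = exp(μ + σ²/2) = exp(5.820 + 0.2338) = 426 m³/s.

E[T] ≈ 426 m³/s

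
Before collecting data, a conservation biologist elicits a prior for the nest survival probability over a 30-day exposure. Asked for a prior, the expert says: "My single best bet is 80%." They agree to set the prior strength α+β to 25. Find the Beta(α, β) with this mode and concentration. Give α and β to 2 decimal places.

α = 19.40, β = 5.60

For α,β > 1 the Beta mode is (α−1)/(α+β−2). With α+β = 25, the mode is (α−1)/23.
Set (α−1)/23 = 0.8 → α = 1 + 0.8·23 = 19.40.
β = 25 − α = 5.60.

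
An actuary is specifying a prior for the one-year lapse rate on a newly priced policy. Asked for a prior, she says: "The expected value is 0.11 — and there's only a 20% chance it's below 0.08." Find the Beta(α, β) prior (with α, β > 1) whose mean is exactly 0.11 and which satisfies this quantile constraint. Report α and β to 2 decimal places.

With mean 0.11 fixed, write α = 0.11s, β = 0.89s where s = α+β.
Need P(θ < 0.08) = 0.2 under Beta(0.11s, 0.89s). Normal approximation: (q−m)/√(m(1−m)/s) ≈ z_{0.2} = -0.842, so s ≈ 0.11·0.89·(-0.842)²/(0.08−0.11)² = 77.1.
At s = 77.1: P(θ<0.08) ≈ 0.205. Adjusting to match 0.2 gives s ≈ 79.93.
So α = 0.11·79.93 ≈ 8.79, β = 0.89·79.93 ≈ 71.14.

α ≈ 8.79, β ≈ 71.14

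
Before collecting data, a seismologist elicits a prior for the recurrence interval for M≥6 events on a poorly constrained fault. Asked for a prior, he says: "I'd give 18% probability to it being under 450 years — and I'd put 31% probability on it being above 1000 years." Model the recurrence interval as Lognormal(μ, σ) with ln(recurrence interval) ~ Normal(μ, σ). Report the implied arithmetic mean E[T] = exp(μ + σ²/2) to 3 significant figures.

E[T] ≈ 886 years

If T ~ Lognormal(μ,σ) then ln T ~ Normal(μ,σ), so the p-quantile of ln T is μ + z_p·σ.
ln(450) = 6.109 and ln(1000) = 6.908; z_{0.18} = -0.9154, z_{0.69} = 0.4959.
σ = (6.908 − 6.109)/(0.4959 − (-0.9154)) = 0.566.
μ = 6.109 − (-0.9154)·0.566 = 6.627.
E[T] = exp(μ + σ²/2) = exp(6.627 + 0.1601) = 886 years.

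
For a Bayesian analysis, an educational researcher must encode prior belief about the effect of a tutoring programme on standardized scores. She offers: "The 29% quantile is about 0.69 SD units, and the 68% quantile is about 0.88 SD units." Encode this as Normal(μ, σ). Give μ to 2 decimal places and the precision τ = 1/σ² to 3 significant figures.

μ = 0.79, τ = 28.9

For Normal(μ,σ), the p-quantile is μ + z_p·σ. Here z_{0.29} = -0.5534, z_{0.68} = 0.4677.
So 0.69 = μ − 0.5534σ and 0.88 = μ + 0.4677σ.
Subtracting: σ = (0.88 − 0.69)/(0.4677 − (-0.5534)) = 0.19.
Then μ = 0.69 − (-0.5534)·0.19 = 0.79.
Precision τ = 1/σ² = 1/0.1861² = 28.9.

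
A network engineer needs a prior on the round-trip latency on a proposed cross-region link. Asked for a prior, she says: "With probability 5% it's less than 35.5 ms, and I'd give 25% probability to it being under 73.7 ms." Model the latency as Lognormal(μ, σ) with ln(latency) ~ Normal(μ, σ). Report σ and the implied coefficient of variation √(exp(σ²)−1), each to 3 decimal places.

σ ≈ 0.753, CV ≈ 0.873

If T ~ Lognormal(μ,σ) then ln T ~ Normal(μ,σ), so the p-quantile of ln T is μ + z_p·σ.
ln(35.5) = 3.57 and ln(73.7) = 4.3; z_{0.05} = -1.645, z_{0.25} = -0.6745.
σ = (4.3 − 3.57)/(-0.6745 − (-1.645)) = 0.753.
μ = 3.57 − (-1.645)·0.753 = 4.808.
CV = √(exp(σ²)−1) = √(exp(0.5667)−1) = 0.873.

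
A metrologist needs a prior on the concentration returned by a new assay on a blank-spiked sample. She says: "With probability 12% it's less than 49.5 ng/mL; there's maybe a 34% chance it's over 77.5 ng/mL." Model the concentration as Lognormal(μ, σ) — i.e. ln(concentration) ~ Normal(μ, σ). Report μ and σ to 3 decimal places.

μ ≈ 4.234, σ ≈ 0.282

If T ~ Lognormal(μ,σ) then ln T ~ Normal(μ,σ), so the p-quantile of ln T is μ + z_p·σ.
ln(49.5) = 3.902 and ln(77.5) = 4.35; z_{0.12} = -1.175, z_{0.66} = 0.4125.
σ = (4.35 − 3.902)/(0.4125 − (-1.175)) = 0.282.
μ = 3.902 − (-1.175)·0.282 = 4.234.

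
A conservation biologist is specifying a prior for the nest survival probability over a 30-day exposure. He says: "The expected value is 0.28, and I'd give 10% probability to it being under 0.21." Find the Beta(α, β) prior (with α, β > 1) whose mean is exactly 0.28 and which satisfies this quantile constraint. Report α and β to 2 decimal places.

With mean 0.28 fixed, write α = 0.28s, β = 0.72s where s = α+β.
Need P(θ < 0.21) = 0.1 under Beta(0.28s, 0.72s). Normal approximation: (q−m)/√(m(1−m)/s) ≈ z_{0.1} = -1.28, so s ≈ 0.28·0.72·(-1.28)²/(0.21−0.28)² = 67.6.
At s = 67.6: P(θ<0.21) ≈ 0.094. Adjusting to match 0.1 gives s ≈ 64.15.
So α = 0.28·64.15 ≈ 17.96, β = 0.72·64.15 ≈ 46.19.

α ≈ 17.96, β ≈ 46.19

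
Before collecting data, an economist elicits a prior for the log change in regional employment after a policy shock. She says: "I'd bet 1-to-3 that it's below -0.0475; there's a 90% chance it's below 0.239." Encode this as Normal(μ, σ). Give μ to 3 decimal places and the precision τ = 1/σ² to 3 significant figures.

For Normal(μ,σ), the p-quantile is μ + z_p·σ. Here z_{0.25} = -0.6745, z_{0.9} = 1.282.
So -0.0475 = μ − 0.6745σ and 0.239 = μ + 1.282σ.
Subtracting: σ = (0.239 − -0.0475)/(1.282 − (-0.6745)) = 0.146.
Then μ = -0.0475 − (-0.6745)·0.146 = 0.051.
Precision τ = 1/σ² = 1/0.1465² = 46.6.

μ = 0.051, τ = 46.6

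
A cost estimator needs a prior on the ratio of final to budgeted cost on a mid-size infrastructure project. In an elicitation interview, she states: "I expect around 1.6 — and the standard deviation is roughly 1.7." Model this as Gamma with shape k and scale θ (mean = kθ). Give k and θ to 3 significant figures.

For Gamma(k, scale θ): mean = kθ, variance = kθ², so CV = 1/√k.
CV = SD/mean = 1.7/1.6 = 1.062, hence k = 1/CV² = 0.886.
Then θ = mean/k = 1.6/0.886 = 1.81.

k ≈ 0.886, θ ≈ 1.81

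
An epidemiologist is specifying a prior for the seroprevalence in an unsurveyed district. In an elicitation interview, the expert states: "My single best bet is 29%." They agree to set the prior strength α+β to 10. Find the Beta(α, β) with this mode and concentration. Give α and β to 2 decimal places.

For α,β > 1 the Beta mode is (α−1)/(α+β−2). With α+β = 10, the mode is (α−1)/8.
Set (α−1)/8 = 0.29 → α = 1 + 0.29·8 = 3.32.
β = 10 − α = 6.68.

α = 3.32, β = 6.68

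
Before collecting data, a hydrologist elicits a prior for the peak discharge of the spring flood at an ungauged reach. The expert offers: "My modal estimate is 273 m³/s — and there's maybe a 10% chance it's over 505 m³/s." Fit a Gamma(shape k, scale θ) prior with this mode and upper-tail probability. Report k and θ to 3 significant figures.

Gamma(k,θ) with k>1 has mode (k−1)θ, so θ = 273/(k−1).
Need P(X < 505) = 0.9 with θ tied to k this way. Start at k = 2, θ = 273: P(X<505) ≈ 0.552.
Too low — raise k to concentrate. Iterating converges to k ≈ 6.04.
Then θ = 273/(6.04−1) ≈ 54.1.

k ≈ 6.04, θ ≈ 54.1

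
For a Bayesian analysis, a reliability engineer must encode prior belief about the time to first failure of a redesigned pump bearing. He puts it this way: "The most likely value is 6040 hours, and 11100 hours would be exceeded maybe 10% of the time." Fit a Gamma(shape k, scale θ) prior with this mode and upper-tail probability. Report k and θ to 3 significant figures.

Gamma(k,θ) with k>1 has mode (k−1)θ, so θ = 6040/(k−1).
Need P(X < 11100) = 0.9 with θ tied to k this way. Start at k = 2, θ = 6040: P(X<11100) ≈ 0.548.
Too low — raise k to concentrate. Iterating converges to k ≈ 6.15.
Then θ = 6040/(6.15−1) ≈ 1170.

k ≈ 6.15, θ ≈ 1170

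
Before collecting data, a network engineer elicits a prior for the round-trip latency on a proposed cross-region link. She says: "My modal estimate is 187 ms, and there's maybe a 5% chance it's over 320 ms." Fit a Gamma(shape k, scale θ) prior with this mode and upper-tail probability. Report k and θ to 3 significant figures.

Gamma(k,θ) with k>1 has mode (k−1)θ, so θ = 187/(k−1).
Need P(X < 320) = 0.95 with θ tied to k this way. Start at k = 2, θ = 187: P(X<320) ≈ 0.510.
Too low — raise k to concentrate. Iterating converges to k ≈ 10.7.
Then θ = 187/(10.7−1) ≈ 19.3.

k ≈ 10.7, θ ≈ 19.3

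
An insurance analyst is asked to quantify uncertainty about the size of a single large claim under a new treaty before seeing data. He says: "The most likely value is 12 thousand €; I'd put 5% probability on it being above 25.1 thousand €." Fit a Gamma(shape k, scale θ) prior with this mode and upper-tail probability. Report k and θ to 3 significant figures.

k ≈ 6.07, θ ≈ 2.37

Gamma(k,θ) with k>1 has mode (k−1)θ, so θ = 12/(k−1).
Need P(X < 25.1) = 0.95 with θ tied to k this way. Start at k = 2, θ = 12: P(X<25.1) ≈ 0.618.
Too low — raise k to concentrate. Iterating converges to k ≈ 6.07.
Then θ = 12/(6.07−1) ≈ 2.37.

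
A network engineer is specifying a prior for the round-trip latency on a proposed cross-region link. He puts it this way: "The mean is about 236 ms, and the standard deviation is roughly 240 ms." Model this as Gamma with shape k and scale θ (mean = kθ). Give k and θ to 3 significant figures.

k ≈ 0.967, θ ≈ 244

For Gamma(k, scale θ): mean = kθ, variance = kθ², so CV = 1/√k.
CV = SD/mean = 240/236 = 1.017, hence k = 1/CV² = 0.967.
Then θ = mean/k = 236/0.967 = 244.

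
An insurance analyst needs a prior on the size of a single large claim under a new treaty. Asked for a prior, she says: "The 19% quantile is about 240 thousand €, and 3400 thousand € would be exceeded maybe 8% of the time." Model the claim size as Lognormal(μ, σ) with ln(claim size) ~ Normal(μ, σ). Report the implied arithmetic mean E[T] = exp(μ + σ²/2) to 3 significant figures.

If T ~ Lognormal(μ,σ) then ln T ~ Normal(μ,σ), so the p-quantile of ln T is μ + z_p·σ.
ln(240) = 5.481 and ln(3400) = 8.132; z_{0.19} = -0.8779, z_{0.92} = 1.405.
σ = (8.132 − 5.481)/(1.405 − (-0.8779)) = 1.161.
μ = 5.481 − (-0.8779)·1.161 = 6.500.
E[T] = exp(μ + σ²/2) = exp(6.500 + 0.6741) = 1310 thousand €.

E[T] ≈ 1310 thousand €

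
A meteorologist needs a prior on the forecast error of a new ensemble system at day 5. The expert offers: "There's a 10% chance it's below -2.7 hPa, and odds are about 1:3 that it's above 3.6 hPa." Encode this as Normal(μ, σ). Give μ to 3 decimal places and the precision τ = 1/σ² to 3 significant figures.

The p-quantile of Normal(μ,σ) is μ + z_p·σ, with z_{0.1} = -1.282 and z_{0.75} = 0.6745.
Eliminate σ: μ = (z₂·x₁ − z₁·x₂)/(z₂ − z₁) = (0.6745·-2.7 − (-1.282)·3.6)/1.956 = 1.428.
Then σ = (x₂ − x₁)/(z₂ − z₁) = (3.6 − -2.7)/1.956 = 3.221.
Precision τ = 1/σ² = 1/3.221² = 0.0964.

μ = 1.428, τ = 0.0964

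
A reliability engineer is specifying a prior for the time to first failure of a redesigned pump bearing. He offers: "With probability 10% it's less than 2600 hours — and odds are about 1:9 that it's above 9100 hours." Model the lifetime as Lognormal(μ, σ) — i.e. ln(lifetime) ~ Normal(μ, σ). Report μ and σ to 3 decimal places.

μ ≈ 8.490, σ ≈ 0.489

If T ~ Lognormal(μ,σ) then ln T ~ Normal(μ,σ), so the p-quantile of ln T is μ + z_p·σ.
ln(2600) = 7.863 and ln(9100) = 9.116; z_{0.1} = -1.282, z_{0.9} = 1.282.
σ = (9.116 − 7.863)/(1.282 − (-1.282)) = 0.489.
μ = 7.863 − (-1.282)·0.489 = 8.490.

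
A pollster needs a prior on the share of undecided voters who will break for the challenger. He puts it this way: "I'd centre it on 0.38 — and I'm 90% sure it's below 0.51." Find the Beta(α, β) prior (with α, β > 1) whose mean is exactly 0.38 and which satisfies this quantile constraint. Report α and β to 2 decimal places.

α ≈ 8.86, β ≈ 14.46

With mean 0.38 fixed, write α = 0.38s, β = 0.62s where s = α+β.
Need P(θ < 0.51) = 0.9 under Beta(0.38s, 0.62s). Normal approximation: (q−m)/√(m(1−m)/s) ≈ z_{0.9} = 1.28, so s ≈ 0.38·0.62·(1.28)²/(0.51−0.38)² = 22.9.
At s = 22.9: P(θ<0.51) ≈ 0.898. Adjusting to match 0.9 gives s ≈ 23.33.
So α = 0.38·23.33 ≈ 8.86, β = 0.62·23.33 ≈ 14.46.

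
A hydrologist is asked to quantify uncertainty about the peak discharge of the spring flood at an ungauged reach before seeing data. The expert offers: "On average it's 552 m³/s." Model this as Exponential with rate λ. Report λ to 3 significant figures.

λ ≈ 0.00181

Exponential mean = 1/λ, so λ = 1/552.0 = 0.00181.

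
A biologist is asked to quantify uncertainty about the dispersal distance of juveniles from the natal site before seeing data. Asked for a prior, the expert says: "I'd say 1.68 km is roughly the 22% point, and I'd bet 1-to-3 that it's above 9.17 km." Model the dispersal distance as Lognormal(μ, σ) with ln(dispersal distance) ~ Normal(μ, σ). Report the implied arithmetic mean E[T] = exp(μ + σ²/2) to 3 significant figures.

If T ~ Lognormal(μ,σ) then ln T ~ Normal(μ,σ), so the p-quantile of ln T is μ + z_p·σ.
ln(1.68) = 0.5188 and ln(9.17) = 2.216; z_{0.22} = -0.7722, z_{0.75} = 0.6745.
σ = (2.216 − 0.5188)/(0.6745 − (-0.7722)) = 1.173.
μ = 0.5188 − (-0.7722)·1.173 = 1.425.
E[T] = exp(μ + σ²/2) = exp(1.425 + 0.6881) = 8.27 km.

E[T] ≈ 8.27 km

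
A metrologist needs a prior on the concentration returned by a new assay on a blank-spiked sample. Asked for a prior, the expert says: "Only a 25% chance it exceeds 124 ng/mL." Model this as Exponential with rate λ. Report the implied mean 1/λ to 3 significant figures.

P(T > 124.0) = e^(−λ·124.0) = 0.25, so λ = −ln(0.25)/124.0 = 0.0112.
Mean = 1/λ = 89.4 ng/mL.

mean ≈ 89.4 ng/mL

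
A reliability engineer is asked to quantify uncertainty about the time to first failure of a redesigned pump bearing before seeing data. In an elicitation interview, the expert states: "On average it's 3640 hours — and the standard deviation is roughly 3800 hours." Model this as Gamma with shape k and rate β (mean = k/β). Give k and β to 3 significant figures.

k ≈ 0.918, β ≈ 0.000252

For Gamma(k, rate β): mean = k/β, variance = k/β², so CV = 1/√k.
CV = SD/mean = 3800/3640 = 1.044, hence k = 1/CV² = 0.918.
Then β = k/mean = 0.918/3640 = 0.000252.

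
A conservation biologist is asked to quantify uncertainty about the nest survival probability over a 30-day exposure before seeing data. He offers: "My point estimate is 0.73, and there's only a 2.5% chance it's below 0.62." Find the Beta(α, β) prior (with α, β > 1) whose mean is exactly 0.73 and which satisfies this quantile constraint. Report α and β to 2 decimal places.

α ≈ 50.24, β ≈ 18.58

With mean 0.73 fixed, write α = 0.73s, β = 0.27s where s = α+β.
Need P(θ < 0.62) = 0.025 under Beta(0.73s, 0.27s). Normal approximation: (q−m)/√(m(1−m)/s) ≈ z_{0.025} = -1.96, so s ≈ 0.73·0.27·(-1.96)²/(0.62−0.73)² = 62.6.
At s = 62.6: P(θ<0.62) ≈ 0.031. Adjusting to match 0.025 gives s ≈ 68.82.
So α = 0.73·68.82 ≈ 50.24, β = 0.27·68.82 ≈ 18.58.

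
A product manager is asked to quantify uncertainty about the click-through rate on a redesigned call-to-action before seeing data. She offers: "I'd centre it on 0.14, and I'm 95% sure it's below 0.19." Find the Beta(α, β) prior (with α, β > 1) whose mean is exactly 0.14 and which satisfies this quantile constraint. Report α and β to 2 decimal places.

With mean 0.14 fixed, write α = 0.14s, β = 0.86s where s = α+β.
Need P(θ < 0.19) = 0.95 under Beta(0.14s, 0.86s). Normal approximation: (q−m)/√(m(1−m)/s) ≈ z_{0.95} = 1.64, so s ≈ 0.14·0.86·(1.64)²/(0.19−0.14)² = 130.3.
At s = 130.3: P(θ<0.19) ≈ 0.941. Adjusting to match 0.95 gives s ≈ 144.56.
So α = 0.14·144.56 ≈ 20.24, β = 0.86·144.56 ≈ 124.32.

α ≈ 20.24, β ≈ 124.32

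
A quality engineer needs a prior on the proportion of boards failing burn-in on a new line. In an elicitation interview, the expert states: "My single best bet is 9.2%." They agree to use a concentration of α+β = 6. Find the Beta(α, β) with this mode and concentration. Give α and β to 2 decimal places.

α = 1.37, β = 4.63

For α,β > 1 the Beta mode is (α−1)/(α+β−2). With α+β = 6, the mode is (α−1)/4.
Set (α−1)/4 = 0.092 → α = 1 + 0.092·4 = 1.37.
β = 6 − α = 4.63.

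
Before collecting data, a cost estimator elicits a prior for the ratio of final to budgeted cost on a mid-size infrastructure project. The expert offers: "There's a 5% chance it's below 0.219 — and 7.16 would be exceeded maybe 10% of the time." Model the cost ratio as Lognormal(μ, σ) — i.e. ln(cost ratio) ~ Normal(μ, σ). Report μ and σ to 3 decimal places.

If T ~ Lognormal(μ,σ) then ln T ~ Normal(μ,σ), so the p-quantile of ln T is μ + z_p·σ.
ln(0.219) = -1.519 and ln(7.16) = 1.969; z_{0.05} = -1.645, z_{0.9} = 1.282.
σ = (1.969 − -1.519)/(1.282 − (-1.645)) = 1.192.
μ = -1.519 − (-1.645)·1.192 = 0.441.

μ ≈ 0.441, σ ≈ 1.192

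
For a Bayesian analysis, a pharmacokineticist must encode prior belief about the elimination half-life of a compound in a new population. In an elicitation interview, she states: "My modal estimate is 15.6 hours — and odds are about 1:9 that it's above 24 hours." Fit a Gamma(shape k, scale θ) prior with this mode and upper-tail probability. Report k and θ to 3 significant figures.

k ≈ 11.1, θ ≈ 1.55

Gamma(k,θ) with k>1 has mode (k−1)θ, so θ = 15.6/(k−1).
Need P(X < 24) = 0.9 with θ tied to k this way. Start at k = 2, θ = 15.6: P(X<24) ≈ 0.455.
Too low — raise k to concentrate. Iterating converges to k ≈ 11.1.
Then θ = 15.6/(11.1−1) ≈ 1.55.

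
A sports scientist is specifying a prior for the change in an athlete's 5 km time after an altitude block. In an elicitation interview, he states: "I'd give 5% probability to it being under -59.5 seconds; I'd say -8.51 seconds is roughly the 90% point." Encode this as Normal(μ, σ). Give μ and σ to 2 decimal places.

For Normal(μ,σ), the p-quantile is μ + z_p·σ. Here z_{0.05} = -1.645, z_{0.9} = 1.282.
So -59.5 = μ − 1.645σ and -8.51 = μ + 1.282σ.
Subtracting: σ = (-8.51 − -59.5)/(1.282 − (-1.645)) = 17.42.
Then μ = -59.5 − (-1.645)·17.42 = -30.84.

μ = -30.84, σ = 17.42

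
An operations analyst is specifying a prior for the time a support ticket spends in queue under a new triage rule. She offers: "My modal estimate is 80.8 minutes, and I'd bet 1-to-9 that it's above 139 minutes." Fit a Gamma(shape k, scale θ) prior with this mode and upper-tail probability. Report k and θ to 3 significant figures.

Gamma(k,θ) with k>1 has mode (k−1)θ, so θ = 80.8/(k−1).
Need P(X < 139) = 0.9 with θ tied to k this way. Start at k = 2, θ = 80.8: P(X<139) ≈ 0.513.
Too low — raise k to concentrate. Iterating converges to k ≈ 7.44.
Then θ = 80.8/(7.44−1) ≈ 12.5.

k ≈ 7.44, θ ≈ 12.5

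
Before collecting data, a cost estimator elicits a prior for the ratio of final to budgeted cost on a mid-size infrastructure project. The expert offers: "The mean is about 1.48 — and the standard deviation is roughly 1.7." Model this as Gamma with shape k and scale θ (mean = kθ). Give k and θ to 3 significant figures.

For Gamma(k, scale θ): mean = kθ, variance = kθ², so CV = 1/√k.
CV = SD/mean = 1.7/1.48 = 1.149, hence k = 1/CV² = 0.758.
Then θ = mean/k = 1.48/0.758 = 1.95.

k ≈ 0.758, θ ≈ 1.95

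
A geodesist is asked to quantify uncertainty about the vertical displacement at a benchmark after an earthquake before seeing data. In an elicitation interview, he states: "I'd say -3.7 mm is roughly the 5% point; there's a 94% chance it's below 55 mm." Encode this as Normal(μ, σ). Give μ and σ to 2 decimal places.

μ = 26.48, σ = 18.35

For Normal(μ,σ), the p-quantile is μ + z_p·σ. Here z_{0.05} = -1.645, z_{0.94} = 1.555.
So -3.7 = μ − 1.645σ and 55 = μ + 1.555σ.
Subtracting: σ = (55 − -3.7)/(1.555 − (-1.645)) = 18.35.
Then μ = -3.7 − (-1.645)·18.35 = 26.48.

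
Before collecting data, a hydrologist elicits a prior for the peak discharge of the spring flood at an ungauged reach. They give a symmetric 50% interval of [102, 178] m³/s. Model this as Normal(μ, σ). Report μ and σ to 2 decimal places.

μ = 140.00, σ = 56.34

A symmetric 50% interval runs μ ± z·σ with z = 0.6745.
Half-width = 38, so σ = 38/0.6745 = 56.34.
μ is the interval midpoint, 140.00.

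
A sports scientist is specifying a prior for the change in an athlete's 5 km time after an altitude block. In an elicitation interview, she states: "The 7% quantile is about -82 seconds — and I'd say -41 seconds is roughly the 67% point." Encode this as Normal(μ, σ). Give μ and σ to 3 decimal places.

For Normal(μ,σ), the p-quantile is μ + z_p·σ. Here z_{0.07} = -1.476, z_{0.67} = 0.4399.
So -82 = μ − 1.476σ and -41 = μ + 0.4399σ.
Subtracting: σ = (-41 − -82)/(0.4399 − (-1.476)) = 21.402.
Then μ = -82 − (-1.476)·21.402 = -50.415.

μ = -50.415, σ = 21.402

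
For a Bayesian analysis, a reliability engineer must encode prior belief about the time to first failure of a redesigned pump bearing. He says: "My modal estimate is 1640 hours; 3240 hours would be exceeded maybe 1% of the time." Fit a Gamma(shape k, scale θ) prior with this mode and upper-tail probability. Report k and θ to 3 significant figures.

k ≈ 11.6, θ ≈ 154

Gamma(k,θ) with k>1 has mode (k−1)θ, so θ = 1640/(k−1).
Need P(X < 3240) = 0.99 with θ tied to k this way. Start at k = 2, θ = 1640: P(X<3240) ≈ 0.587.
Too low — raise k to concentrate. Iterating converges to k ≈ 11.6.
Then θ = 1640/(11.6−1) ≈ 154.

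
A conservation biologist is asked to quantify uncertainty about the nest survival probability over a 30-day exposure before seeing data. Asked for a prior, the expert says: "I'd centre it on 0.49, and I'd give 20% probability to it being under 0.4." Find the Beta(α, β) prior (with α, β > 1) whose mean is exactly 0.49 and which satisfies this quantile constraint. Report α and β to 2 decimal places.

α ≈ 10.79, β ≈ 11.24

With mean 0.49 fixed, write α = 0.49s, β = 0.51s where s = α+β.
Need P(θ < 0.4) = 0.2 under Beta(0.49s, 0.51s). Normal approximation: (q−m)/√(m(1−m)/s) ≈ z_{0.2} = -0.842, so s ≈ 0.49·0.51·(-0.842)²/(0.4−0.49)² = 21.9.
At s = 21.9: P(θ<0.4) ≈ 0.201. Adjusting to match 0.2 gives s ≈ 22.03.
So α = 0.49·22.03 ≈ 10.79, β = 0.51·22.03 ≈ 11.24.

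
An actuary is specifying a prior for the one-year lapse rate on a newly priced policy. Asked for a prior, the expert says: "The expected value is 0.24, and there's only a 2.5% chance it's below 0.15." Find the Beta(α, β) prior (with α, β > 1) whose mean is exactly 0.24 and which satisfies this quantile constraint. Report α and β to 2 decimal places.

α ≈ 17.57, β ≈ 55.63

With mean 0.24 fixed, write α = 0.24s, β = 0.76s where s = α+β.
Need P(θ < 0.15) = 0.025 under Beta(0.24s, 0.76s). Normal approximation: (q−m)/√(m(1−m)/s) ≈ z_{0.025} = -1.96, so s ≈ 0.24·0.76·(-1.96)²/(0.15−0.24)² = 86.5.
At s = 86.5: P(θ<0.15) ≈ 0.016. Adjusting to match 0.025 gives s ≈ 73.20.
So α = 0.24·73.20 ≈ 17.57, β = 0.76·73.20 ≈ 55.63.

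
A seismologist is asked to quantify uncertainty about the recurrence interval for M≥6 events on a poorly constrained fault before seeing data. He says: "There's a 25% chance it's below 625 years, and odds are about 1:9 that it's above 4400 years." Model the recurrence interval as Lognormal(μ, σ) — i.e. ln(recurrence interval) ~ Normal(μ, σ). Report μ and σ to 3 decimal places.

μ ≈ 7.111, σ ≈ 0.998

If T ~ Lognormal(μ,σ) then ln T ~ Normal(μ,σ), so the p-quantile of ln T is μ + z_p·σ.
ln(625) = 6.438 and ln(4400) = 8.389; z_{0.25} = -0.6745, z_{0.9} = 1.282.
σ = (8.389 − 6.438)/(1.282 − (-0.6745)) = 0.998.
μ = 6.438 − (-0.6745)·0.998 = 7.111.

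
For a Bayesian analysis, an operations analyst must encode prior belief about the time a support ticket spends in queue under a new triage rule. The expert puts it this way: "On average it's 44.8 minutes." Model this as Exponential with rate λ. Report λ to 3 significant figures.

Exponential mean = 1/λ, so λ = 1/44.8 = 0.0223.

λ ≈ 0.0223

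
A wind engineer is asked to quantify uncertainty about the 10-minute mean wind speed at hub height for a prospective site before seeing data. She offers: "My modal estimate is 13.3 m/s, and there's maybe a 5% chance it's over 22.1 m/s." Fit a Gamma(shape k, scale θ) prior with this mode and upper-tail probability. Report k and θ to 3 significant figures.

Gamma(k,θ) with k>1 has mode (k−1)θ, so θ = 13.3/(k−1).
Need P(X < 22.1) = 0.95 with θ tied to k this way. Start at k = 2, θ = 13.3: P(X<22.1) ≈ 0.495.
Too low — raise k to concentrate. Iterating converges to k ≈ 11.8.
Then θ = 13.3/(11.8−1) ≈ 1.23.

k ≈ 11.8, θ ≈ 1.23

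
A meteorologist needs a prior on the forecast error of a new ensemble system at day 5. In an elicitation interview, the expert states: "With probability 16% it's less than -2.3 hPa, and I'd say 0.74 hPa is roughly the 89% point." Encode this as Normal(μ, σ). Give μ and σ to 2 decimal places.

μ = -0.94, σ = 1.37

The p-quantile of Normal(μ,σ) is μ + z_p·σ, with z_{0.16} = -0.9945 and z_{0.89} = 1.227.
Eliminate σ: μ = (z₂·x₁ − z₁·x₂)/(z₂ − z₁) = (1.227·-2.3 − (-0.9945)·0.74)/2.221 = -0.94.
Then σ = (x₂ − x₁)/(z₂ − z₁) = (0.74 − -2.3)/2.221 = 1.37.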